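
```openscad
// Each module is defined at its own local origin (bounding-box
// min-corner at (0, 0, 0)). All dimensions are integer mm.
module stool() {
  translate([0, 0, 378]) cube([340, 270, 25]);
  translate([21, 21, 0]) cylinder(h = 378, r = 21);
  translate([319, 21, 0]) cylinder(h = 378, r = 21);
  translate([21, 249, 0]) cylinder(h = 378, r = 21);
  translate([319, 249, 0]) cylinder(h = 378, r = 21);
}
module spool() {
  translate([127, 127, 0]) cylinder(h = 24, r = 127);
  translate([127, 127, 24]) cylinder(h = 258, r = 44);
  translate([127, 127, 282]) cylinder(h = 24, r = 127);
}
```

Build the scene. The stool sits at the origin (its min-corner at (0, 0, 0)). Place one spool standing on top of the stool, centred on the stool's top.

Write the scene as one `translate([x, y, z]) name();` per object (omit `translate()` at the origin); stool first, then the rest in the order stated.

stool();
translate([43, 8, 403]) spool();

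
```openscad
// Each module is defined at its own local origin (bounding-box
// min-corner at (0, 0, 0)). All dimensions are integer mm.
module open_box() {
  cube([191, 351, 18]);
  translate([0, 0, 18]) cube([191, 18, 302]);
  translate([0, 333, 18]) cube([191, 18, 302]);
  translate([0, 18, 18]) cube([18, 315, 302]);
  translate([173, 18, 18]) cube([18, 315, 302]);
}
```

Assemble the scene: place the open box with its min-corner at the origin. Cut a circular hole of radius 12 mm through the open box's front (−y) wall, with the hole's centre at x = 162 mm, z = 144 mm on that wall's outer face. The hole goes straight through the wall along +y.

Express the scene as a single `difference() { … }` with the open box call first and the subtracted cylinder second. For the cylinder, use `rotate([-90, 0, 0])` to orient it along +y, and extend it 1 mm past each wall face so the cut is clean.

difference() {
  open_box();
  translate([162, -1, 144]) rotate([-90, 0, 0]) cylinder(h = 20, r = 12);
}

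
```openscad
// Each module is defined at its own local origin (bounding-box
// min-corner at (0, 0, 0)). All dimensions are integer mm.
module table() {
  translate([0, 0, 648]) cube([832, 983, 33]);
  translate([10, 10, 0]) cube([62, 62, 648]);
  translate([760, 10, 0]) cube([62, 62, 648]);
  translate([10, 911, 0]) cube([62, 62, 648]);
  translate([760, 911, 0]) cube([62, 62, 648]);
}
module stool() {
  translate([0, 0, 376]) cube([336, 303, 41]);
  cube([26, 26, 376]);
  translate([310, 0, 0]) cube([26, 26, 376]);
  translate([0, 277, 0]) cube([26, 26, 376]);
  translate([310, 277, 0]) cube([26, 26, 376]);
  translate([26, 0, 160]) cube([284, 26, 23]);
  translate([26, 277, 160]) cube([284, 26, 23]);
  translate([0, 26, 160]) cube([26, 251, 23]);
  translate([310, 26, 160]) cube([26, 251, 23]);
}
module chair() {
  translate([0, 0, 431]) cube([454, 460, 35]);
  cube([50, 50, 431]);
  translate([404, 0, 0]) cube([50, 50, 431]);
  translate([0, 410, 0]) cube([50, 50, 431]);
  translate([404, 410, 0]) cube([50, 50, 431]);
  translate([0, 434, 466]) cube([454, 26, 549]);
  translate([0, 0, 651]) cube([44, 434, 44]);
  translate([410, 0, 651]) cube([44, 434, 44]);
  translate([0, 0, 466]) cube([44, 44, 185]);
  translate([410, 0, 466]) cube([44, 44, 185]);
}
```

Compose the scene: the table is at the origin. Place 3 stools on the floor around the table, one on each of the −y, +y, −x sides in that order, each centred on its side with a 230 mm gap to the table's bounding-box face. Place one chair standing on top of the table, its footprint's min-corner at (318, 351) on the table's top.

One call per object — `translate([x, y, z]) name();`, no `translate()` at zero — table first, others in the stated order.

table();
translate([248, -533, 0]) stool();
translate([248, 1213, 0]) stool();
translate([-566, 340, 0]) stool();
translate([318, 351, 681]) chair();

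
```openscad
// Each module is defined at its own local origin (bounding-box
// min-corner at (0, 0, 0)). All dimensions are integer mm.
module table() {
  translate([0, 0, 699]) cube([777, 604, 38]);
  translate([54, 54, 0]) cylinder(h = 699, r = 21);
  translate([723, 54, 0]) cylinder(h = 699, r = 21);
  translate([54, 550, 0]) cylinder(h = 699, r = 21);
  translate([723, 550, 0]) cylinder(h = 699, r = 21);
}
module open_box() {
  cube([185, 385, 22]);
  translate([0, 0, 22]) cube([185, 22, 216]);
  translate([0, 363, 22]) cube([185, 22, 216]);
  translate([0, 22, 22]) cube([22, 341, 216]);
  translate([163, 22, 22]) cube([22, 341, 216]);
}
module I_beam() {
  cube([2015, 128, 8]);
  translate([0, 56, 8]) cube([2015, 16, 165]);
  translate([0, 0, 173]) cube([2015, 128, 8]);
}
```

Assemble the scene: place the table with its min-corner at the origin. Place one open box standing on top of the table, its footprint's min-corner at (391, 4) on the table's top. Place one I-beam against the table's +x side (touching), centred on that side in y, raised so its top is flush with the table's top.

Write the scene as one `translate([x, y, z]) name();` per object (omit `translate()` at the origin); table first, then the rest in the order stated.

table();
translate([391, 4, 737]) open_box();
translate([777, 238, 556]) I_beam();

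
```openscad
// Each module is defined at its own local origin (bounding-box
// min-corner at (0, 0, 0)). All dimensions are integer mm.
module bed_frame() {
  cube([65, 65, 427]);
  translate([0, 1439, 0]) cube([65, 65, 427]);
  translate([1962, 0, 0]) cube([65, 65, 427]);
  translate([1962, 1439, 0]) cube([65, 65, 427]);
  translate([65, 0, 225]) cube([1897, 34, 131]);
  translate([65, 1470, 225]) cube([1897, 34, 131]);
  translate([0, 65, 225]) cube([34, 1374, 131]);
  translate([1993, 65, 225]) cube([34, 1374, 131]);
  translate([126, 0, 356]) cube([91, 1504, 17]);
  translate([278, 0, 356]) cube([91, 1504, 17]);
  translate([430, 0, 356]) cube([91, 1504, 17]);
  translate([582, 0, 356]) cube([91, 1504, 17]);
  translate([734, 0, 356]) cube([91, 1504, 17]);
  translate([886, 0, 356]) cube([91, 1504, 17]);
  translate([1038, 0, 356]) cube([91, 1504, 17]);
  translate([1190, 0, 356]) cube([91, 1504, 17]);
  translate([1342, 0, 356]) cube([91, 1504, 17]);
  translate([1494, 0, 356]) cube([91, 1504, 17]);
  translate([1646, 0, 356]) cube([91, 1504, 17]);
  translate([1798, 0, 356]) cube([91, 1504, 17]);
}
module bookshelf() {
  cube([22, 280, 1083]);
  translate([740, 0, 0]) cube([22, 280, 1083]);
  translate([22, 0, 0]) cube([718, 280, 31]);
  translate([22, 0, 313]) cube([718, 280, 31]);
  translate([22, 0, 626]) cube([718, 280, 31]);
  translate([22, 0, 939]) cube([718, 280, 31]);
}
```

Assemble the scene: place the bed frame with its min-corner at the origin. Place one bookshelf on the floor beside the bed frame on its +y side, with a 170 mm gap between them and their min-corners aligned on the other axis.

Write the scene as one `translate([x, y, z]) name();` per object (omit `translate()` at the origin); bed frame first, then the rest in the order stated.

bed_frame();
translate([0, 1674, 0]) bookshelf();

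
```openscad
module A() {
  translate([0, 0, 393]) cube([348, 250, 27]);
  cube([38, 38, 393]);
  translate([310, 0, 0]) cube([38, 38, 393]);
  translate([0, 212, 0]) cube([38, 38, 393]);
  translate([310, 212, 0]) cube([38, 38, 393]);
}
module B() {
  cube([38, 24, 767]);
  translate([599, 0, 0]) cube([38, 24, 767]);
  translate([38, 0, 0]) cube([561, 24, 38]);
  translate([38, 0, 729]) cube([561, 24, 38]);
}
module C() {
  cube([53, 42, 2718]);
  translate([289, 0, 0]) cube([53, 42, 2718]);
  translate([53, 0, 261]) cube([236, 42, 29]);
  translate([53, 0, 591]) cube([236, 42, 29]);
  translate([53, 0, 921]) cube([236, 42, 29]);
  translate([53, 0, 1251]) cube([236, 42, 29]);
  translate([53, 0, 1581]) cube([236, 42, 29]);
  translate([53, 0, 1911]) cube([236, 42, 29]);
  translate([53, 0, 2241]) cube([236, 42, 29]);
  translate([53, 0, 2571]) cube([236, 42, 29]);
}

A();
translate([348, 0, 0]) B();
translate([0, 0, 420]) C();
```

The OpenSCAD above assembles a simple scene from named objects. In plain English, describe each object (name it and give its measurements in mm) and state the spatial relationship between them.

A is a simple wooden stool: a rectangular seat 348 mm (x) by 250 mm (y), 27 mm thick, top face at z = 420 mm, on four square legs, each 38×38 mm in cross-section. The legs rest on z = 0, each flush with a corner of the seat.

B is a rectangular picture frame lying in the x–z plane (depth along y). The opening is 561 mm wide (x) by 691 mm tall (z), surrounded by a border 38 mm wide on all four sides. The frame is 24 mm deep and is made of two full-height vertical stiles with two horizontal rails fitted between them.

C is a straight ladder. Two 53×42 mm vertical rails, 2718 mm tall, stand 342 mm apart (outside-to-outside) with their front faces coplanar on the −y side. 8 rungs, each 42 mm deep and 29 mm tall, span between the inner faces of the rails, front faces flush with the rails. The lowest rung's underside is at z = 261 mm and rungs are spaced 330 mm apart (underside to underside).

The picture frame is against the stool's +x side, with their −y faces flush. The ladder is on top of the stool.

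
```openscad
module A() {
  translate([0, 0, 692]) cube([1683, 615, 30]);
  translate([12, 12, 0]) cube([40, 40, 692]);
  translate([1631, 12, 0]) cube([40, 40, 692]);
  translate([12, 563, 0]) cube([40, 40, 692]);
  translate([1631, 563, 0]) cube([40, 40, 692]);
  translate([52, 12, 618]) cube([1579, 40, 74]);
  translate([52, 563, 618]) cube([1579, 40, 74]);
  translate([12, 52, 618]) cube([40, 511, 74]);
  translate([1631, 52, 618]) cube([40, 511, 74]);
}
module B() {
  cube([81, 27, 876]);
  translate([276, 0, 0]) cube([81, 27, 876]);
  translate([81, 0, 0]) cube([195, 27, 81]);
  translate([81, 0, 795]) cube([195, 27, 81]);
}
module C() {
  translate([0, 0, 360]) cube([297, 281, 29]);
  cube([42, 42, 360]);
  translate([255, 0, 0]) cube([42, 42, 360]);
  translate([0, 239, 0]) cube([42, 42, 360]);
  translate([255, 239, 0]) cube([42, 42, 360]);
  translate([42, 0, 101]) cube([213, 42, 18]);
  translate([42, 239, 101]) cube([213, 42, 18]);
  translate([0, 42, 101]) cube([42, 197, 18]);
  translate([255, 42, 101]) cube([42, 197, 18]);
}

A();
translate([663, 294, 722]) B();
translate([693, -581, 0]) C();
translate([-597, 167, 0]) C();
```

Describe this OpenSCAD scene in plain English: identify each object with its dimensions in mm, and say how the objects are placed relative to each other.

A is a table with a 1683×615 mm rectangular top, 30 mm thick, top surface at z = 722 mm, supported by four 40×40 mm square legs, each inset 12 mm from the nearest pair of top edges, running from the floor. Four apron rails, 40 mm thick and 74 mm tall, run between adjacent legs with their top edges flush with the underside of the top and their outer faces flush with the legs' outer faces.

B is a rectangular picture frame lying in the x–z plane (depth along y). The opening is 195 mm wide (x) by 714 mm tall (z), surrounded by a border 81 mm wide on all four sides. The frame is 27 mm deep and is made of two full-height vertical stiles with two horizontal rails fitted between them.

C is a four-legged stool. The seat is 297×281 mm, 29 mm thick, top at z = 389 mm. It stands on four square legs, each 42×42 mm in cross-section, from z = 0 to the seat underside, each flush with a corner of the seat. Four stretchers, 42 mm wide and 18 mm tall, connect adjacent legs with their undersides at z = 101 mm, each running between the inner faces of the legs it joins and aligned with the legs' outer faces on the other axis.

The picture frame is on top of the table, centred. Two stools sit around the table at the −y, −x sides.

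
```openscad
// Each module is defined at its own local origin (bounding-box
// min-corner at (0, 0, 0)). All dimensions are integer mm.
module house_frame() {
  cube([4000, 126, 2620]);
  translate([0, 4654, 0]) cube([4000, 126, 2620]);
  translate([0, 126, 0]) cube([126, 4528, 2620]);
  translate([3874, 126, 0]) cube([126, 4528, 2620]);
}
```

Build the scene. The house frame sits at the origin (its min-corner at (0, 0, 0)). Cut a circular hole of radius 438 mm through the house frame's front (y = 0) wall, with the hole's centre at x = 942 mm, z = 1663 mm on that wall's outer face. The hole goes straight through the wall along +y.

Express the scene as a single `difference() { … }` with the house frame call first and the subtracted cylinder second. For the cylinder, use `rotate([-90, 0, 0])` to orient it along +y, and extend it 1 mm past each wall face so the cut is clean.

difference() {
  house_frame();
  translate([942, -1, 1663]) rotate([-90, 0, 0]) cylinder(h = 128, r = 438);
}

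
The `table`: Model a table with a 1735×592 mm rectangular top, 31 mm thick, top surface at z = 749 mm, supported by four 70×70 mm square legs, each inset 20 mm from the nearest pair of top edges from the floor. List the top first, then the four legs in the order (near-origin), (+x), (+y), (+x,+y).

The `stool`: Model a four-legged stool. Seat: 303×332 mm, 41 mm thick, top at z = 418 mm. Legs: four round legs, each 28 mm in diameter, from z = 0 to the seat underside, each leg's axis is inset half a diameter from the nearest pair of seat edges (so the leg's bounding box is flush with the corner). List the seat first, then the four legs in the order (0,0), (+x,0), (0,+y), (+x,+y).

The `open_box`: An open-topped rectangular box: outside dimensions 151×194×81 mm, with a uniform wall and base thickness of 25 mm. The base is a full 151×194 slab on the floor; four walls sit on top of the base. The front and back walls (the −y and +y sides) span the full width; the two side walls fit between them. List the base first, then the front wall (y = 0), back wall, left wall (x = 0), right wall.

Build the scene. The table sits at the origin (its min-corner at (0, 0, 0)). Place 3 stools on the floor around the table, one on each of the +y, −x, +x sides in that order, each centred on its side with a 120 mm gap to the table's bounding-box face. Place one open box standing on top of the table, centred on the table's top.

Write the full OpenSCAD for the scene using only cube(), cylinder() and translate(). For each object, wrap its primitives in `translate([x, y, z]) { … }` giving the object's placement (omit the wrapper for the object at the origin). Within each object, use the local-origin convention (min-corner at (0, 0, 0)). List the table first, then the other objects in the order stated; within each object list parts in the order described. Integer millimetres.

translate([0, 0, 718]) cube([1735, 592, 31]);
translate([20, 20, 0]) cube([70, 70, 718]);
translate([1645, 20, 0]) cube([70, 70, 718]);
translate([20, 502, 0]) cube([70, 70, 718]);
translate([1645, 502, 0]) cube([70, 70, 718]);
translate([716, 712, 0]) {
  translate([0, 0, 377]) cube([303, 332, 41]);
  translate([14, 14, 0]) cylinder(h = 377, r = 14);
  translate([289, 14, 0]) cylinder(h = 377, r = 14);
  translate([14, 318, 0]) cylinder(h = 377, r = 14);
  translate([289, 318, 0]) cylinder(h = 377, r = 14);
}
translate([-423, 130, 0]) {
  translate([0, 0, 377]) cube([303, 332, 41]);
  translate([14, 14, 0]) cylinder(h = 377, r = 14);
  translate([289, 14, 0]) cylinder(h = 377, r = 14);
  translate([14, 318, 0]) cylinder(h = 377, r = 14);
  translate([289, 318, 0]) cylinder(h = 377, r = 14);
}
translate([1855, 130, 0]) {
  translate([0, 0, 377]) cube([303, 332, 41]);
  translate([14, 14, 0]) cylinder(h = 377, r = 14);
  translate([289, 14, 0]) cylinder(h = 377, r = 14);
  translate([14, 318, 0]) cylinder(h = 377, r = 14);
  translate([289, 318, 0]) cylinder(h = 377, r = 14);
}
translate([792, 199, 749]) {
  cube([151, 194, 25]);
  translate([0, 0, 25]) cube([151, 25, 56]);
  translate([0, 169, 25]) cube([151, 25, 56]);
  translate([0, 25, 25]) cube([25, 144, 56]);
  translate([126, 25, 25]) cube([25, 144, 56]);
}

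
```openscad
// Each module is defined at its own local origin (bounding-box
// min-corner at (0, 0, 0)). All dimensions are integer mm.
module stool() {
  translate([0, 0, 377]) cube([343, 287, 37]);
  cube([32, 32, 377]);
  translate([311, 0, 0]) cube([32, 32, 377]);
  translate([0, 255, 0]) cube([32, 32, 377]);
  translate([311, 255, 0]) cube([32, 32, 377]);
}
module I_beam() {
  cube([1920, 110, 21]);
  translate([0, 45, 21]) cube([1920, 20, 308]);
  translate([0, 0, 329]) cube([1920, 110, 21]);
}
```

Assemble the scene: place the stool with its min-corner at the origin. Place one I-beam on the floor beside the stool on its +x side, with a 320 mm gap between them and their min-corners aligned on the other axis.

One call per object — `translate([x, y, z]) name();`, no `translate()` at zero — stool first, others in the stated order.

stool();
translate([663, 0, 0]) I_beam();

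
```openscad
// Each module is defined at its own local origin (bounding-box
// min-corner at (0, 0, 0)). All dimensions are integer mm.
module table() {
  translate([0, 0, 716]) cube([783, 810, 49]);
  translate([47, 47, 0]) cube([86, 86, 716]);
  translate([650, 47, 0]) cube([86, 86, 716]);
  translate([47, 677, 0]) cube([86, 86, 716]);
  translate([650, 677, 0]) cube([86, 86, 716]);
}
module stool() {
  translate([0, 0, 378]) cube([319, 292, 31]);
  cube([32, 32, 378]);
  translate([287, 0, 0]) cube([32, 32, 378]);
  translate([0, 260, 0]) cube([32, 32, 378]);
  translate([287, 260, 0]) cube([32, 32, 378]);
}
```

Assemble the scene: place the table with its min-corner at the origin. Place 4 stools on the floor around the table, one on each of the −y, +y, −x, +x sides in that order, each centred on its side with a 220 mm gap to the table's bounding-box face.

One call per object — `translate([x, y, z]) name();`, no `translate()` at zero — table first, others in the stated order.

table();
translate([232, -512, 0]) stool();
translate([232, 1030, 0]) stool();
translate([-539, 259, 0]) stool();
translate([1003, 259, 0]) stool();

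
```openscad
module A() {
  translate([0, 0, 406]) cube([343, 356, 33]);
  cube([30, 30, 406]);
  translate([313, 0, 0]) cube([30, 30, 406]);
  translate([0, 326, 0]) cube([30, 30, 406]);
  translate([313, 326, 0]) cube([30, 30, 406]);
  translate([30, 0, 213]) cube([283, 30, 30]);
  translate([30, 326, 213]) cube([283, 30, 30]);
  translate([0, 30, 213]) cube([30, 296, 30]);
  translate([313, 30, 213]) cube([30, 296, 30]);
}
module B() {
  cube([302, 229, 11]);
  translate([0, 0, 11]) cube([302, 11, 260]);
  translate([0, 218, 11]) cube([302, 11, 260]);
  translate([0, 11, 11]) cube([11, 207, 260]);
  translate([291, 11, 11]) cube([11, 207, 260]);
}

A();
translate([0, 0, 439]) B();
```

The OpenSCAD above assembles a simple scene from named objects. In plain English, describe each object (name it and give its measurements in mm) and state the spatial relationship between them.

A is a simple wooden stool: a rectangular seat 343 mm (x) by 356 mm (y), 33 mm thick, top face at z = 439 mm, on four square legs, each 30×30 mm in cross-section. The legs rest on z = 0, each flush with a corner of the seat. Four stretchers, 30 mm wide and 30 mm tall, connect adjacent legs with their undersides at z = 213 mm, each running between the inner faces of the legs it joins and aligned with the legs' outer faces on the other axis.

B is an open-topped rectangular box: outside dimensions 302×229×271 mm, with a uniform wall and base thickness of 11 mm. The base is a full 302×229 slab on the floor; four walls sit on top of the base. The front and back walls (the −y and +y sides) span the full width; the two side walls fit between them.

The open box is on top of the stool.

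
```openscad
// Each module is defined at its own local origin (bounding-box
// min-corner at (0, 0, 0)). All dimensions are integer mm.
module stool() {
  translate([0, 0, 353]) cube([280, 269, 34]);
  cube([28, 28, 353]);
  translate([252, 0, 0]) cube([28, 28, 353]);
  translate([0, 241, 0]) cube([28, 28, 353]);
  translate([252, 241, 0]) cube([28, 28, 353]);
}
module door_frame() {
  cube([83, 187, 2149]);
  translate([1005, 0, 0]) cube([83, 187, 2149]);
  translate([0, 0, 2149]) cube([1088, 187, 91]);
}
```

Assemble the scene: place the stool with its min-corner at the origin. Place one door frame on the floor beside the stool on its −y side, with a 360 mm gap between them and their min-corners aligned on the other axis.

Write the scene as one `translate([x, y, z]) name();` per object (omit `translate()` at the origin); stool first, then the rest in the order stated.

stool();
translate([0, -547, 0]) door_frame();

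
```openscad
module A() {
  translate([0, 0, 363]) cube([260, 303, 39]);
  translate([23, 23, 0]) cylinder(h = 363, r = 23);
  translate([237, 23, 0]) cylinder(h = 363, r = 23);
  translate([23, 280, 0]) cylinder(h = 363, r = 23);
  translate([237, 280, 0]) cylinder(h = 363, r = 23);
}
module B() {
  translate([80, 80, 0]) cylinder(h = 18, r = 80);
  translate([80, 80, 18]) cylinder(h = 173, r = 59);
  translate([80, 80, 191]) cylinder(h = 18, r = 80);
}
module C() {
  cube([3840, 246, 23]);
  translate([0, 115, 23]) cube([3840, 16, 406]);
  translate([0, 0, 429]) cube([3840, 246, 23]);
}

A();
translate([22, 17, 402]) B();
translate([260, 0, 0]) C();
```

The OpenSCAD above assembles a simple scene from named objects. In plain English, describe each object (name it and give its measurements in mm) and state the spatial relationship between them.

A is a four-legged stool. The seat is 260×303 mm, 39 mm thick, top at z = 402 mm. It stands on four round legs, each 46 mm in diameter, from z = 0 to the seat underside, each leg's axis is inset half a diameter from the nearest pair of seat edges (so the leg's bounding box is flush with the corner).

B is a spool: two coaxial disc flanges of radius 80 mm and thickness 18 mm, joined by a core cylinder of radius 59 mm and height 173 mm. The lower flange rests on z = 0 and the three cylinders share a vertical axis.

C is an I-beam lying along x, 3840 mm long. Overall section height 452 mm. Two flanges 246 mm wide (y) and 23 mm thick, one on the floor and one at the top; a web 16 mm thick runs between them, centred on the flange width.

The spool is on top of the stool. The I-beam is against the stool's +x side, with their −y faces flush.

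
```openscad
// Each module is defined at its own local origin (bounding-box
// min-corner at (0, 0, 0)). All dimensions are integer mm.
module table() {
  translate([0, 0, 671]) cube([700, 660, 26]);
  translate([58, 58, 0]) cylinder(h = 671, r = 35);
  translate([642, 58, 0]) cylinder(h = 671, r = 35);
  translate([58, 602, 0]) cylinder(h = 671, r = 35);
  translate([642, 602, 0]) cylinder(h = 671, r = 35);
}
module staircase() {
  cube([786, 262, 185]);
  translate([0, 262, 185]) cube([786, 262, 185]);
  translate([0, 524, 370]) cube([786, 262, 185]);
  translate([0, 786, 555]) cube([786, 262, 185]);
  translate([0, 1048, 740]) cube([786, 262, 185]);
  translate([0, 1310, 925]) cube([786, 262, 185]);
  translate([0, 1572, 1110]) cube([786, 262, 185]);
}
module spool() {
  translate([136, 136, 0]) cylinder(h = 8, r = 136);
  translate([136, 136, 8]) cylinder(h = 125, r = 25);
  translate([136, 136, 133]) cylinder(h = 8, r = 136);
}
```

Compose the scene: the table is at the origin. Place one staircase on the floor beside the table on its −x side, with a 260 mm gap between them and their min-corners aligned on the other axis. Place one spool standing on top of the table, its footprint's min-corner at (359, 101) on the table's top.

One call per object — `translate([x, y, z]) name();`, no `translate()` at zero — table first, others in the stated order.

table();
translate([-1046, 0, 0]) staircase();
translate([359, 101, 697]) spool();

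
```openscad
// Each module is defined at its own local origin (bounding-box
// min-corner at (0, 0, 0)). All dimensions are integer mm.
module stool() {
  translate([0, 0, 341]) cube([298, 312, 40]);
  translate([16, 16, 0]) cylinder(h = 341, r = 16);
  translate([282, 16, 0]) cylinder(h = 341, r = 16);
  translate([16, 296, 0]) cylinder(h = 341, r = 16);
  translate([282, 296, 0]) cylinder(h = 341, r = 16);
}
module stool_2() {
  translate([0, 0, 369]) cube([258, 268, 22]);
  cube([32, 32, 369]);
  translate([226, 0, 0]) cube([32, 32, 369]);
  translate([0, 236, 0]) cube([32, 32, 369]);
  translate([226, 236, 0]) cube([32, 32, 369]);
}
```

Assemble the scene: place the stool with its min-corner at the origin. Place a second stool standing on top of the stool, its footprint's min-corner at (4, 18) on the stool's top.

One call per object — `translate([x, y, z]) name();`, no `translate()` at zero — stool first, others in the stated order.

stool();
translate([4, 18, 381]) stool_2();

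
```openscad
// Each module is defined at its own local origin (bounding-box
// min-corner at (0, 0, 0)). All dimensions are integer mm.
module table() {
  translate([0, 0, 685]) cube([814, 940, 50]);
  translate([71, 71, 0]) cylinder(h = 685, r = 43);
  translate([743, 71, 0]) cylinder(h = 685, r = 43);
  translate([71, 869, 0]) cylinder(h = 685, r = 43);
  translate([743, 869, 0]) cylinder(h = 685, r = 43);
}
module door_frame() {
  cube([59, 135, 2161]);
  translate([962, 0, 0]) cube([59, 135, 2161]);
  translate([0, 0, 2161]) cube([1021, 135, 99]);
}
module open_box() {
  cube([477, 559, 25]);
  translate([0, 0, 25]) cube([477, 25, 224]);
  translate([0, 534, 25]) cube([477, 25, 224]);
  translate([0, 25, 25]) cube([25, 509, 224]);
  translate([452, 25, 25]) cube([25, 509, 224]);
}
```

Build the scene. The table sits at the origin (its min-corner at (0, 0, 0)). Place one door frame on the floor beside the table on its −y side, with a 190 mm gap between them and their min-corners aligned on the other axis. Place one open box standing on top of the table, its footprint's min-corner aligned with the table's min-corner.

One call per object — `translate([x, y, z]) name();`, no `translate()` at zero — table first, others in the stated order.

table();
translate([0, -325, 0]) door_frame();
translate([0, 0, 735]) open_box();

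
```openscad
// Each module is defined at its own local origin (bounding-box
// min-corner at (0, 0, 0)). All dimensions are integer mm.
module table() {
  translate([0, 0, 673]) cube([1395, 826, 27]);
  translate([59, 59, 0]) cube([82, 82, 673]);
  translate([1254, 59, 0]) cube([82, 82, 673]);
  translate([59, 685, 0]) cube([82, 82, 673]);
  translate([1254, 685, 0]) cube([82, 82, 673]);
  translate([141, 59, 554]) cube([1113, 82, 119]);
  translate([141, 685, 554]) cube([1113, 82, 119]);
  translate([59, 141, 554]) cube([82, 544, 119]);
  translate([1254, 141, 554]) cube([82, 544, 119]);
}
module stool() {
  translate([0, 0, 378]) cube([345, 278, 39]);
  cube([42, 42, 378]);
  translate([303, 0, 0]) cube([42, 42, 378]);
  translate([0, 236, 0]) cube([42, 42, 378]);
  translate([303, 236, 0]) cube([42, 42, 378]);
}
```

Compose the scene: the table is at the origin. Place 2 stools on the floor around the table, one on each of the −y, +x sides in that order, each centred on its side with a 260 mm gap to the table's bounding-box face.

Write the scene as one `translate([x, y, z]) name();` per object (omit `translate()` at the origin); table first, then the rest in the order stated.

table();
translate([525, -538, 0]) stool();
translate([1655, 274, 0]) stool();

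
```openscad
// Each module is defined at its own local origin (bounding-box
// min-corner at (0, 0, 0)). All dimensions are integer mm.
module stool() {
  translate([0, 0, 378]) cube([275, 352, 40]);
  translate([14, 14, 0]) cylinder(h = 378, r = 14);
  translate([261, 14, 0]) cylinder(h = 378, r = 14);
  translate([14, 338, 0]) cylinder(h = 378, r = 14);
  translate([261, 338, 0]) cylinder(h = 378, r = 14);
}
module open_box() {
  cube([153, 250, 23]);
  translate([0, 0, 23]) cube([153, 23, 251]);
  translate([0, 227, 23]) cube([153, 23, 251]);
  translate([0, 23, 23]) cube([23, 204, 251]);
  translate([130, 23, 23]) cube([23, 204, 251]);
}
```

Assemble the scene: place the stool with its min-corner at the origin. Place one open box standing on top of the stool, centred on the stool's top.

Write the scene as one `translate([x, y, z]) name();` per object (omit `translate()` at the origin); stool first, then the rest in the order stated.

stool();
translate([61, 51, 418]) open_box();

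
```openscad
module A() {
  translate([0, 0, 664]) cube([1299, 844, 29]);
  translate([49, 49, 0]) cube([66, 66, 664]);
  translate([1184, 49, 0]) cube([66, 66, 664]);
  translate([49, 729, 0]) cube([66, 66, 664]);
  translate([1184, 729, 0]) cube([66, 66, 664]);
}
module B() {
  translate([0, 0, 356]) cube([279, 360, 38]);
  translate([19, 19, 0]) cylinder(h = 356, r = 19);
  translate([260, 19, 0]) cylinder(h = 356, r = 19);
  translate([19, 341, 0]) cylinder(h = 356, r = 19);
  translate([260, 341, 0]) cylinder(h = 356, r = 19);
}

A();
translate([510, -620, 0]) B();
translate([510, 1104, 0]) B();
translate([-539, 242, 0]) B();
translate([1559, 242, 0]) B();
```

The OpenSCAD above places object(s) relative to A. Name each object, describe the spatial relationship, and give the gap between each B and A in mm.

Each stool's nearest face is 260 mm from the table's bounding box.

A is a table. B is a stool. Four stools sit around the table at the −y, +y, −x, +x sides. The gap between each stool and the table is 260 mm.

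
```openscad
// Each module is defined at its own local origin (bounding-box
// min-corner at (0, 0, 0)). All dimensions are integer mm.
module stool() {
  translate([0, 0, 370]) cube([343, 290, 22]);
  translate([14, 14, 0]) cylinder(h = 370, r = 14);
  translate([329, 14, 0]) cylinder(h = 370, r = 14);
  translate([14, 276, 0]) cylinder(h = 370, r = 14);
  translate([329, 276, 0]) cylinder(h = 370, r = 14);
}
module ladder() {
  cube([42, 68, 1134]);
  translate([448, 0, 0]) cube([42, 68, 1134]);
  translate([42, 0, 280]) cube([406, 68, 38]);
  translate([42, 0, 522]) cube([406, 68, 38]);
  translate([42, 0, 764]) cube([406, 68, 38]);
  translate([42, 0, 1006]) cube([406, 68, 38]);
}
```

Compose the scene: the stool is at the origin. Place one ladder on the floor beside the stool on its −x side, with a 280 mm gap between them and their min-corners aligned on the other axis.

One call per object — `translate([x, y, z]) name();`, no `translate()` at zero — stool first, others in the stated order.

stool();
translate([-770, 0, 0]) ladder();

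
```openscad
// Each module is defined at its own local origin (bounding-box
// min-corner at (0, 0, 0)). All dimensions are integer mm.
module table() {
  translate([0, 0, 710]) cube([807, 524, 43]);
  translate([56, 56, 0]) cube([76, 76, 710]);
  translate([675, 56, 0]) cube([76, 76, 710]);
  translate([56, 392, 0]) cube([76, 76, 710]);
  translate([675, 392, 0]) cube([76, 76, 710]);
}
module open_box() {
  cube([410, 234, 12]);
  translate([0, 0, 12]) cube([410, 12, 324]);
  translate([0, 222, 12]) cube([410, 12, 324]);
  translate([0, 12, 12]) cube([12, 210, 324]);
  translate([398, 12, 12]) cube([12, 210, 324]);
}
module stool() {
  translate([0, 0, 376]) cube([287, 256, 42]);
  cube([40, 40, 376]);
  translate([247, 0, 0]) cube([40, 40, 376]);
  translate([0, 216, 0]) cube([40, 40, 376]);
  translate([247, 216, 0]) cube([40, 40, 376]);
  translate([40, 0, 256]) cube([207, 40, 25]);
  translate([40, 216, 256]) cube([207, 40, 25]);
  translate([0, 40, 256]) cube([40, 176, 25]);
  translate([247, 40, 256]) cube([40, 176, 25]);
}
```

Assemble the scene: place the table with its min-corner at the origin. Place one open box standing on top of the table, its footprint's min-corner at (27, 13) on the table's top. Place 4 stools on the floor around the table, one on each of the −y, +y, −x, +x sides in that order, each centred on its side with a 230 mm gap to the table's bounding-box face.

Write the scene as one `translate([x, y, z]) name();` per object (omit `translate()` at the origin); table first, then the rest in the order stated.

table();
translate([27, 13, 753]) open_box();
translate([260, -486, 0]) stool();
translate([260, 754, 0]) stool();
translate([-517, 134, 0]) stool();
translate([1037, 134, 0]) stool();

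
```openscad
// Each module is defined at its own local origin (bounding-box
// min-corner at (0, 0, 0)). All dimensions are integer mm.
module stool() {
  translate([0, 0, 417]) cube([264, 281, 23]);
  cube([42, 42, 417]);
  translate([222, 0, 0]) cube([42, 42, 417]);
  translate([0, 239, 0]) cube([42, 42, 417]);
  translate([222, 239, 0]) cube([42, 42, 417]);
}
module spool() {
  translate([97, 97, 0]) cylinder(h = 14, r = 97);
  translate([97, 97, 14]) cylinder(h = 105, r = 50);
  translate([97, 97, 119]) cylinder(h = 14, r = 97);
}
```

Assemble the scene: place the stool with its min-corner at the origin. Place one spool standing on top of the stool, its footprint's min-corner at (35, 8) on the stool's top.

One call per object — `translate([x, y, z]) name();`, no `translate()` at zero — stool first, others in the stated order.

stool();
translate([35, 8, 440]) spool();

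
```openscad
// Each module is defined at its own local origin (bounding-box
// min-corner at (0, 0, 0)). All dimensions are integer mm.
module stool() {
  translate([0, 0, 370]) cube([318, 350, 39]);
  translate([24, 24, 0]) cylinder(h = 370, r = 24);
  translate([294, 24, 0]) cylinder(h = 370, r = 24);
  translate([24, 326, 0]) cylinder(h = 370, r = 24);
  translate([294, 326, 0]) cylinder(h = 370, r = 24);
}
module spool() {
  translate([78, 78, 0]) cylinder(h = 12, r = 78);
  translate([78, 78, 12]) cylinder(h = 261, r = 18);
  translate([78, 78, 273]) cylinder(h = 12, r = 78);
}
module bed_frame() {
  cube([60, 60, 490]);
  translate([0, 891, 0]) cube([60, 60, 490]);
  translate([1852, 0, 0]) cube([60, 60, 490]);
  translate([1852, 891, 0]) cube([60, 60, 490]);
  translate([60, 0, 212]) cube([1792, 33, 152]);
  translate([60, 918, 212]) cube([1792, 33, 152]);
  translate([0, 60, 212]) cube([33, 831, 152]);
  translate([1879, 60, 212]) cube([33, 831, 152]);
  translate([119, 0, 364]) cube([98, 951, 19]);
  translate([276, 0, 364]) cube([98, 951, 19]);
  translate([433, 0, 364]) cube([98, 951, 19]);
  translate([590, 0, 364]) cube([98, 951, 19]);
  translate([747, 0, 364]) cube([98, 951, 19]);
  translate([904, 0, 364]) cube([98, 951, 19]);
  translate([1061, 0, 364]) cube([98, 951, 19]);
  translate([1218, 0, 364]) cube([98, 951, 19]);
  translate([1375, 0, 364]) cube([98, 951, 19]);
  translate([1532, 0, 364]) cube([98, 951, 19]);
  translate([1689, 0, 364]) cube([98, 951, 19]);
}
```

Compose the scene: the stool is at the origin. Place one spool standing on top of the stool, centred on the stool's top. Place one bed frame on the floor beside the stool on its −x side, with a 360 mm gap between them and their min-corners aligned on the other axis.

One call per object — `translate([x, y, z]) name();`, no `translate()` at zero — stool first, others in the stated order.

stool();
translate([81, 97, 409]) spool();
translate([-2272, 0, 0]) bed_frame();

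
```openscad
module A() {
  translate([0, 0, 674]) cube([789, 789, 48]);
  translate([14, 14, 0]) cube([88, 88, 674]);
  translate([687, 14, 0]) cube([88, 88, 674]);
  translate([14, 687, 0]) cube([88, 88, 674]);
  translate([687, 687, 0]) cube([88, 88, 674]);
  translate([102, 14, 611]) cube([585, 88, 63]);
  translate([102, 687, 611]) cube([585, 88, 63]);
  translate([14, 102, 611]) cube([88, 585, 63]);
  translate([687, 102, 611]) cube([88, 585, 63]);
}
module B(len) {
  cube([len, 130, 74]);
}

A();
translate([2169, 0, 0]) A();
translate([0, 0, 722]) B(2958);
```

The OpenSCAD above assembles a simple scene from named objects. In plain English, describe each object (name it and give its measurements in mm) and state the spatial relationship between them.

A is a table: top 789 mm (x) × 789 mm (y), 48 mm thick, upper face at z = 722 mm, on four 88×88 mm square legs, each inset 14 mm from the nearest pair of top edges, running from z = 0 to the bottom of the top. Four apron rails, 88 mm thick and 63 mm tall, run between adjacent legs with their top edges flush with the underside of the top and their outer faces flush with the legs' outer faces.

B is a rectangular beam 2958 mm long (x), 130 mm deep (y), 74 mm thick (z).

The beam spans the tops of two tables placed 1380 mm apart, resting at z = 722 mm.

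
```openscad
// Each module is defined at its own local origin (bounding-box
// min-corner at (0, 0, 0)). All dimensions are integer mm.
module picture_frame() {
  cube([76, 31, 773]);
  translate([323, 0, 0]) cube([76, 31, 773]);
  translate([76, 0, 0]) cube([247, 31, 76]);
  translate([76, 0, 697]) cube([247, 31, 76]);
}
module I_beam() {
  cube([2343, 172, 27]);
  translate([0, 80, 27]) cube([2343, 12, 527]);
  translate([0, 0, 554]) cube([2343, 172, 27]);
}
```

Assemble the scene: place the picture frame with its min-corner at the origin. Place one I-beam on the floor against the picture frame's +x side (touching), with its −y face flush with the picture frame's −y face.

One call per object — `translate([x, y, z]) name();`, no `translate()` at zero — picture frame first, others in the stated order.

picture_frame();
translate([399, 0, 0]) I_beam();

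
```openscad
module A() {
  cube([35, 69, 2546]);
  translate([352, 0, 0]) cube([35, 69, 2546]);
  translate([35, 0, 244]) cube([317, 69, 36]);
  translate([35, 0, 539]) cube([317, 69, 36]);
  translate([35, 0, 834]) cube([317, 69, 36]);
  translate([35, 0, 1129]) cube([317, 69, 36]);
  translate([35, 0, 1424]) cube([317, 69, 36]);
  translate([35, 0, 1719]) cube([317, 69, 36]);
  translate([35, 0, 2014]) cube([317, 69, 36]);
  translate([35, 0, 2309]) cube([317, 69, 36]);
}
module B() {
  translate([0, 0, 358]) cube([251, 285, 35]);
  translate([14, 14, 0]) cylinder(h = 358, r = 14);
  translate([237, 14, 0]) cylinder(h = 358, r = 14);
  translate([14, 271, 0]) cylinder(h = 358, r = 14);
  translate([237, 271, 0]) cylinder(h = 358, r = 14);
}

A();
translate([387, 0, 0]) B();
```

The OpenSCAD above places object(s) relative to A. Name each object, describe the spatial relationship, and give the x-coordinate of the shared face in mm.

The ladder's +x face and the stool's −x face are both at x = 387 mm.

A is a ladder. B is a stool. The stool is against the ladder's +x side, with their −y faces flush. The x-coordinate of the shared face is 387 mm.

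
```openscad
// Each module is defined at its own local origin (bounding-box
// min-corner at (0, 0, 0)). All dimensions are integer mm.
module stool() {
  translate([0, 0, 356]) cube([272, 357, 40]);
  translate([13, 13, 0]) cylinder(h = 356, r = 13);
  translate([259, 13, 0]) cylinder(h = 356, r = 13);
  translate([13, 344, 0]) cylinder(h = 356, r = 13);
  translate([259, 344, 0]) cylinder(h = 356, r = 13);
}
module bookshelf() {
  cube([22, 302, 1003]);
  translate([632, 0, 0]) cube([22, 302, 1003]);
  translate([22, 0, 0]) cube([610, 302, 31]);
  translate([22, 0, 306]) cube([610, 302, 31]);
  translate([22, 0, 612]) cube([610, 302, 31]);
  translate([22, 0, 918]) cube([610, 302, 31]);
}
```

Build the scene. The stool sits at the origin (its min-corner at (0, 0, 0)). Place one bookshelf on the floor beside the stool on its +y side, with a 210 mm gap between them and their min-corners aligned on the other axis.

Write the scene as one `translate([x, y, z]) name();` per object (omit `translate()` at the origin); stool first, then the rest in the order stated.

stool();
translate([0, 567, 0]) bookshelf();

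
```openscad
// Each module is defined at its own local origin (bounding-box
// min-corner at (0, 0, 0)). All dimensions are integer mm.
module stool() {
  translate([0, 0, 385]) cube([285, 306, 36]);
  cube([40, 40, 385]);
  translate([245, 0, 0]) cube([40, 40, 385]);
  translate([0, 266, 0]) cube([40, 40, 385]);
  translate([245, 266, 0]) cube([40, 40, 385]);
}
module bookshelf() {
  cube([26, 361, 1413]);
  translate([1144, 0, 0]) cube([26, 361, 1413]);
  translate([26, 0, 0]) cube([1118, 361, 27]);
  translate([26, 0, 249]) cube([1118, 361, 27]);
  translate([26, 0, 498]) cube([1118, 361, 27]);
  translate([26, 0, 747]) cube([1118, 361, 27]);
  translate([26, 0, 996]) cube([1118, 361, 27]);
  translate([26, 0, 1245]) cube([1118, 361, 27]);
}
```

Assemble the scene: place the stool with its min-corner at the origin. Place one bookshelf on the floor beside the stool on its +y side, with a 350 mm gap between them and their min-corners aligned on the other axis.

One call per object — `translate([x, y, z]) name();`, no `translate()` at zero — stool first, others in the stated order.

stool();
translate([0, 656, 0]) bookshelf();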